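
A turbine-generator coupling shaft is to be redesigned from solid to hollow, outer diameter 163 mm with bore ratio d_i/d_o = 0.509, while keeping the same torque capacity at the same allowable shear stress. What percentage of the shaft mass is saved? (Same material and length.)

22.4 %

Equal τ_max and T ⇒ the solid shaft needs d_s³ = d_o³(1−k⁴), so d_s = 163·(1−0.509⁴)^(1/3) = 159.3 mm.
Area ratio A_h/A_s = d_o²(1−k²)/d_s² = (1−k²)/(1−k⁴)^(2/3) = 0.7760.
Mass saving = 1 − 0.7760 = 22.4 %.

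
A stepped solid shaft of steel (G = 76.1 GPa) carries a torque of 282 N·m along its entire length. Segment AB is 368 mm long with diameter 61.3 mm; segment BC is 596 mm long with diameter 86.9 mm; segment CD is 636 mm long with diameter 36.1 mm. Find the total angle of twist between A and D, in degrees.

0.889°

J_AB = π(0.0613)⁴/32 = 1.39×10^-6 m⁴; J_BC = π(0.0869)⁴/32 = 5.60×10^-6 m⁴; J_CD = π(0.0361)⁴/32 = 1.67×10^-7 m⁴.
θ = (T/G)·Σ L_i/J_i = (282.0/76.1×10⁹)·(0.368/1.39×10^-6 + 0.596/5.60×10^-6 + 0.636/1.67×10^-7) = 0.01551 rad.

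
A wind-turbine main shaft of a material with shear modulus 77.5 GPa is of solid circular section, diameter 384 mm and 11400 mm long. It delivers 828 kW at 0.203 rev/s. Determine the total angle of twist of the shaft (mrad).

ω = 2π·0.203 = 1.275 rad/s, so T = P/ω = 828×10³ / 1.275 = 649200 N·m.
J = πd⁴/32 = π(0.384)⁴/32 = 2.135×10^-3 m⁴.
θ = T·L/(G·J) = 649200 × 11.4 / (77.5×10⁹ × 2.135×10^-3) = 0.04473 rad.

44.7 mrad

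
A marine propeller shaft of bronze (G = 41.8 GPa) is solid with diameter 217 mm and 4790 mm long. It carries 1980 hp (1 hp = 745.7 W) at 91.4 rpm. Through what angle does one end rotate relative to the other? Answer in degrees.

ω = 2π·91.4/60 = 9.571 rad/s, so T = P/ω = 1980×745.7 / 9.571 = 154300 N·m.
J = πd⁴/32 = π(0.217)⁴/32 = 2.177×10^-4 m⁴.
θ = T·L/(G·J) = 154300 × 4.79 / (41.8×10⁹ × 2.177×10^-4) = 0.08120 rad.

4.65°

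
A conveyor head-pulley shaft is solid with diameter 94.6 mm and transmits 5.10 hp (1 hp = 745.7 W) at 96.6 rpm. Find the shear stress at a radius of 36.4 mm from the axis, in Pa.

ω = 2π·96.6/60 = 10.12 rad/s, so T = P/ω = 5.10×745.7 / 10.12 = 375.9 N·m.
J = πd⁴/32 = π(0.0946)⁴/32 = 7.863×10^-6 m⁴.
Shear stress varies linearly with radius: τ = T·r/J = 375.9 × 0.0364 / 7.863×10^-6 = 1.740×10^6 Pa.

1.74e6 Pa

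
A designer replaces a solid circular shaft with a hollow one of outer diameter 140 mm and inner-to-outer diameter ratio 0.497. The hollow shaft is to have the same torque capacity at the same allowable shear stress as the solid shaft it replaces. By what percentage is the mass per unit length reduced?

21.5 %

Equal τ_max and T ⇒ the solid shaft needs d_s³ = d_o³(1−k⁴), so d_s = 140·(1−0.497⁴)^(1/3) = 137.1 mm.
Area ratio A_h/A_s = d_o²(1−k²)/d_s² = (1−k²)/(1−k⁴)^(2/3) = 0.7853.
Mass saving = 1 − 0.7853 = 21.5 %.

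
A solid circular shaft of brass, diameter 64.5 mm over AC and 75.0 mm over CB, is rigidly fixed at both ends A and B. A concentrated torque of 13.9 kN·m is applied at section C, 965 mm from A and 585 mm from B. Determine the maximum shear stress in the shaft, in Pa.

Compatibility: T_A·a/J_AC = T_B·b/J_CB with T_A + T_B = T₀.
J_AC = 1.70×10^-6 m⁴, J_CB = 3.11×10^-6 m⁴, so T_A = T₀·(J_AC/a)/((J_AC/a)+(J_CB/b)) = 3461 N·m, T_B = 10440 N·m.
τ in each portion: τ_AC = 6.57×10^7 Pa, τ_CB = 1.26×10^8 Pa; maximum is in CB.
τ_max = T_CB·r/J = 10440·0.0375/3.11×10^-6 = 1.260×10^8 Pa.

1.26e8 Pa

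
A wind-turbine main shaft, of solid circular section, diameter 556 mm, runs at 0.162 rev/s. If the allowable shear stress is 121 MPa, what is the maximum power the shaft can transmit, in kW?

4160 kW

J = πd⁴/32 = π(0.556)⁴/32 = 9.382×10^-3 m⁴.
T_max = τ_allow·J/r = 1.21×10^8 × 9.382×10^-3 / 0.278 = 4.084e6 N·m.
ω = 2π·0.162 = 1.018 rad/s, so P_max = T_max·ω = 4.157×10^6 W.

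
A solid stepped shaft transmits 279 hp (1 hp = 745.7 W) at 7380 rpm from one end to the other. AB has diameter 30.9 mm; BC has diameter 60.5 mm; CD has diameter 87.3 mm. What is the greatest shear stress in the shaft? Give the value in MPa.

ω = 2π·7380/60 = 772.8 rad/s, so T = P/ω = 279×745.7 / 772.8 = 269.2 N·m.
Under the same torque, τ_max = 16T/(πd³) is largest where d is smallest — segment AB (d = 30.9 mm).
τ_max = 16·269.2/(π·(0.0309)³) = 4.647×10^7 Pa.

46.5 MPa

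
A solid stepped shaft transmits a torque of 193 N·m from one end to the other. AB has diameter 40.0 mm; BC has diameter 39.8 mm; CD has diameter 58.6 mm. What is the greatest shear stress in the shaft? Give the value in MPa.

Under the same torque, τ_max = 16T/(πd³) is largest where d is smallest — segment BC (d = 39.8 mm).
τ_max = 16·193.0/(π·(0.0398)³) = 1.559×10^7 Pa.

15.6 MPa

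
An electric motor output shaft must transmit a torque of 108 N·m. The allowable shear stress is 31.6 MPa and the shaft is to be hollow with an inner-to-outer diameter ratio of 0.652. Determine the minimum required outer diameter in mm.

For a hollow shaft with d_i/d_o = 0.652: τ_max = 16T/(π d_o³ (1−k⁴)), so d_o = [16T/(π τ_allow (1−k⁴))]^(1/3) = [16·108.0/(π·3.16×10^7·0.8193)]^(1/3) = 0.02770 m.

27.7 mm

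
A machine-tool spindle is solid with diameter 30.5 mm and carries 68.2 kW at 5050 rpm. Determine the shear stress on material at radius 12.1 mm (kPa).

18400 kPa

ω = 2π·5050/60 = 528.8 rad/s, so T = P/ω = 68.2×10³ / 528.8 = 129.0 N·m.
J = πd⁴/32 = π(0.0305)⁴/32 = 8.496×10^-8 m⁴.
Shear stress varies linearly with radius: τ = T·r/J = 129.0 × 0.0121 / 8.496×10^-8 = 1.837×10^7 Pa.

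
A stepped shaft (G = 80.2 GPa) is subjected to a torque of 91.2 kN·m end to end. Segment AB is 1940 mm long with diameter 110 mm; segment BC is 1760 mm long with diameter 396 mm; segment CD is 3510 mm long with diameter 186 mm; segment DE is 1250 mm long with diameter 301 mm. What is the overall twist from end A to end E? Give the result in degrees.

10.9°

J_AB = π(0.110)⁴/32 = 1.44×10^-5 m⁴; J_BC = π(0.396)⁴/32 = 2.41×10^-3 m⁴; J_CD = π(0.186)⁴/32 = 1.18×10^-4 m⁴; J_DE = π(0.301)⁴/32 = 8.06×10^-4 m⁴.
θ = (T/G)·Σ L_i/J_i = (91200/80.2×10⁹)·(1.94/1.44×10^-5 + 1.76/2.41×10^-3 + 3.51/1.18×10^-4 + 1.25/8.06×10^-4) = 0.1900 rad.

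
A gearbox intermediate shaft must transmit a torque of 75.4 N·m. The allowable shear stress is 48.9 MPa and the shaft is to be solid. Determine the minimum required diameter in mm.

For a solid shaft τ_max = 16T/(πd³), so d = (16T/(π τ_allow))^(1/3) = (16·75.40/(π·4.89×10^7))^(1/3) = 0.01988 m.

19.9 mm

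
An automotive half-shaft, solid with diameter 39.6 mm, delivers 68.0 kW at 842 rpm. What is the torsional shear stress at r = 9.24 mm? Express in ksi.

4.28 ksi

ω = 2π·842/60 = 88.17 rad/s, so T = P/ω = 68.0×10³ / 88.17 = 771.2 N·m.
J = πd⁴/32 = π(0.0396)⁴/32 = 2.414×10^-7 m⁴.
Shear stress varies linearly with radius: τ = T·r/J = 771.2 × 0.00924 / 2.414×10^-7 = 2.952×10^7 Pa.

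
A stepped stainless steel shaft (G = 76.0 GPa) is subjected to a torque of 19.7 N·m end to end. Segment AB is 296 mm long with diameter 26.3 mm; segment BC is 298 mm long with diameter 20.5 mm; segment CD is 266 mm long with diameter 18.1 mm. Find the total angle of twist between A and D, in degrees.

J_AB = π(0.0263)⁴/32 = 4.70×10^-8 m⁴; J_BC = π(0.0205)⁴/32 = 1.73×10^-8 m⁴; J_CD = π(0.0181)⁴/32 = 1.05×10^-8 m⁴.
θ = (T/G)·Σ L_i/J_i = (19.70/76.0×10⁹)·(0.296/4.70×10^-8 + 0.298/1.73×10^-8 + 0.266/1.05×10^-8) = 0.01263 rad.

0.724°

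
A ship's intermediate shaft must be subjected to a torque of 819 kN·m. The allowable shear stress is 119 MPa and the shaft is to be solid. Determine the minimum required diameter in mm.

327 mm

For a solid shaft τ_max = 16T/(πd³), so d = (16T/(π τ_allow))^(1/3) = (16·819000/(π·1.19×10^8))^(1/3) = 0.3273 m.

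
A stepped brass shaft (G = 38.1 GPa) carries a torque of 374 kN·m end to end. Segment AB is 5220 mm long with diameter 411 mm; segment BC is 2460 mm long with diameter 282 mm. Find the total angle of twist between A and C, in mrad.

J_AB = π(0.411)⁴/32 = 2.80×10^-3 m⁴; J_BC = π(0.282)⁴/32 = 6.21×10^-4 m⁴.
θ = (T/G)·Σ L_i/J_i = (374000/38.1×10⁹)·(5.22/2.80×10^-3 + 2.46/6.21×10^-4) = 0.05719 rad.

57.2 mrad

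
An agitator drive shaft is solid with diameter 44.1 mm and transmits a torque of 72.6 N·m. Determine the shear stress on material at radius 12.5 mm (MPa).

J = πd⁴/32 = π(0.0441)⁴/32 = 3.713×10^-7 m⁴.
Shear stress varies linearly with radius: τ = T·r/J = 72.60 × 0.0125 / 3.713×10^-7 = 2.444×10^6 Pa.

2.44 MPa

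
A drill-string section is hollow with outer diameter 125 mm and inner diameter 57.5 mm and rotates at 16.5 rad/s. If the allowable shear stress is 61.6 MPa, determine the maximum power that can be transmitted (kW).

J = π(d_o⁴ − d_i⁴)/32 = π(0.125⁴ − 0.0575⁴)/32 = 2.290×10^-5 m⁴.
T_max = τ_allow·J/r = 6.16×10^7 × 2.290×10^-5 / 0.0625 = 22570 N·m.
ω = 16.5 rad/s, so P_max = T_max·ω = 3.723×10^5 W.

372 kW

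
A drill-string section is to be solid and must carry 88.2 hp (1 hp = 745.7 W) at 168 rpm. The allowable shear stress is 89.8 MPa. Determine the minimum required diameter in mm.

ω = 2π·168/60 = 17.59 rad/s, so T = P/ω = 88.2×745.7 / 17.59 = 3738 N·m.
For a solid shaft τ_max = 16T/(πd³), so d = (16T/(π τ_allow))^(1/3) = (16·3738/(π·8.98×10^7))^(1/3) = 0.05963 m.

59.6 mm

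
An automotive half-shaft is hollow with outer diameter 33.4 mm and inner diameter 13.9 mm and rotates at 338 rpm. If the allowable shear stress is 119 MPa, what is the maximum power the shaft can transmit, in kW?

J = π(d_o⁴ − d_i⁴)/32 = π(0.0334⁴ − 0.0139⁴)/32 = 1.185×10^-7 m⁴.
T_max = τ_allow·J/r = 1.19×10^8 × 1.185×10^-7 / 0.0167 = 844.5 N·m.
ω = 2π·338/60 = 35.40 rad/s, so P_max = T_max·ω = 2.989×10^4 W.

29.9 kW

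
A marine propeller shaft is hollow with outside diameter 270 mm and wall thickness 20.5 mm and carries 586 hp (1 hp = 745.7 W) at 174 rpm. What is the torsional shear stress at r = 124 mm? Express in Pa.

ω = 2π·174/60 = 18.22 rad/s, so T = P/ω = 586×745.7 / 18.22 = 23980 N·m.
J = π(d_o⁴ − d_i⁴)/32 = π(0.270⁴ − 0.229⁴)/32 = 2.518×10^-4 m⁴.
Shear stress varies linearly with radius: τ = T·r/J = 23980 × 0.124 / 2.518×10^-4 = 1.181×10^7 Pa.

1.18e7 Pa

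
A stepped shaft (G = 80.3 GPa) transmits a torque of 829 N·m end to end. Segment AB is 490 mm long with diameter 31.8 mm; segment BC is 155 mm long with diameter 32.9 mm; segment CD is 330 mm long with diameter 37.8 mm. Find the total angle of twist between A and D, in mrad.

81.3 mrad

J_AB = π(0.0318)⁴/32 = 1.00×10^-7 m⁴; J_BC = π(0.0329)⁴/32 = 1.15×10^-7 m⁴; J_CD = π(0.0378)⁴/32 = 2.00×10^-7 m⁴.
θ = (T/G)·Σ L_i/J_i = (829.0/80.3×10⁹)·(0.490/1.00×10^-7 + 0.155/1.15×10^-7 + 0.330/2.00×10^-7) = 0.08130 rad.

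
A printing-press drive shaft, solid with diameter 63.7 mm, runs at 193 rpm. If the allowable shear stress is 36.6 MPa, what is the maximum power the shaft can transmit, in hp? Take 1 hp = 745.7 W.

50.3 hp

J = πd⁴/32 = π(0.0637)⁴/32 = 1.616×10^-6 m⁴.
T_max = τ_allow·J/r = 3.66×10^7 × 1.616×10^-6 / 0.0319 = 1858 N·m.
ω = 2π·193/60 = 20.21 rad/s, so P_max = T_max·ω = 3.754×10^4 W.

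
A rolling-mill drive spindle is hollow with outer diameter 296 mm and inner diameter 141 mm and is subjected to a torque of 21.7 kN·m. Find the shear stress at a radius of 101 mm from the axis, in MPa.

J = π(d_o⁴ − d_i⁴)/32 = π(0.296⁴ − 0.141⁴)/32 = 7.148×10^-4 m⁴.
Shear stress varies linearly with radius: τ = T·r/J = 21700 × 0.101 / 7.148×10^-4 = 3.066×10^6 Pa.

3.07 MPa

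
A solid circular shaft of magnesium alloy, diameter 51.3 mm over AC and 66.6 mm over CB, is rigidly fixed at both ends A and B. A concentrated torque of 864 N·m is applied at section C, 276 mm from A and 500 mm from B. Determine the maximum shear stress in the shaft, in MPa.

12.7 MPa

Compatibility: T_A·a/J_AC = T_B·b/J_CB with T_A + T_B = T₀.
J_AC = 6.80×10^-7 m⁴, J_CB = 1.93×10^-6 m⁴, so T_A = T₀·(J_AC/a)/((J_AC/a)+(J_CB/b)) = 336.4 N·m, T_B = 527.6 N·m.
τ in each portion: τ_AC = 1.27×10^7 Pa, τ_CB = 9.10×10^6 Pa; maximum is in AC.
τ_max = T_AC·r/J = 336.4·0.0256/6.80×10^-7 = 1.269×10^7 Pa.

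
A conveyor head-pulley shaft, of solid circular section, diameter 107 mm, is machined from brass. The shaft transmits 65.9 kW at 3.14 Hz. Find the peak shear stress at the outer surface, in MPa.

13.9 MPa

ω = 2π·3.14 = 19.73 rad/s, so T = P/ω = 65.9×10³ / 19.73 = 3340 N·m.
J = πd⁴/32 = π(0.107)⁴/32 = 1.287×10^-5 m⁴.
τ_max = T·r/J = 3340 × 0.0535 / 1.287×10^-5 = 1.389×10^7 Pa.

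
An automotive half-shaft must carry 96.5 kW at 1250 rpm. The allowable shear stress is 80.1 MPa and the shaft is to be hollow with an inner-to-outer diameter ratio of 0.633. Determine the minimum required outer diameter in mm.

38.2 mm

ω = 2π·1250/60 = 130.9 rad/s, so T = P/ω = 96.5×10³ / 130.9 = 737.2 N·m.
For a hollow shaft with d_i/d_o = 0.633: τ_max = 16T/(π d_o³ (1−k⁴)), so d_o = [16T/(π τ_allow (1−k⁴))]^(1/3) = [16·737.2/(π·8.01×10^7·0.8394)]^(1/3) = 0.03822 m.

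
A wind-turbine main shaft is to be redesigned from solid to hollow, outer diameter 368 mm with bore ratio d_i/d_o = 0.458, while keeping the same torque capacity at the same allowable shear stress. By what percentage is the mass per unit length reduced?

Equal τ_max and T ⇒ the solid shaft needs d_s³ = d_o³(1−k⁴), so d_s = 368·(1−0.458⁴)^(1/3) = 362.5 mm.
Area ratio A_h/A_s = d_o²(1−k²)/d_s² = (1−k²)/(1−k⁴)^(2/3) = 0.8143.
Mass saving = 1 − 0.8143 = 18.6 %.

18.6 %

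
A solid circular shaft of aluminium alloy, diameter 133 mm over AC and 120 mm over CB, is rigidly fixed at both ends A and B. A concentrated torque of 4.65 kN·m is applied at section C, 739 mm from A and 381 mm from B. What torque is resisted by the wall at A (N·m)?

Compatibility: T_A·a/J_AC = T_B·b/J_CB with T_A + T_B = T₀.
J_AC = 3.07×10^-5 m⁴, J_CB = 2.04×10^-5 m⁴, so T_A = T₀·(J_AC/a)/((J_AC/a)+(J_CB/b)) = 2035 N·m, T_B = 2615 N·m.

2030 N·m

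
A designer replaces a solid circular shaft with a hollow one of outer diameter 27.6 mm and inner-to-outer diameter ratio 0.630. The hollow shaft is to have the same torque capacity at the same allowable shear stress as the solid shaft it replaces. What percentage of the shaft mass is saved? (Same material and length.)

32.4 %

Equal τ_max and T ⇒ the solid shaft needs d_s³ = d_o³(1−k⁴), so d_s = 27.6·(1−0.630⁴)^(1/3) = 26.07 mm.
Area ratio A_h/A_s = d_o²(1−k²)/d_s² = (1−k²)/(1−k⁴)^(2/3) = 0.6761.
Mass saving = 1 − 0.6761 = 32.4 %.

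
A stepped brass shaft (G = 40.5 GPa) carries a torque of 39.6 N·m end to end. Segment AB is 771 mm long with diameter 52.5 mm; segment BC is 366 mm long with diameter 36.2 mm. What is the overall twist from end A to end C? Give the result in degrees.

J_AB = π(0.0525)⁴/32 = 7.46×10^-7 m⁴; J_BC = π(0.0362)⁴/32 = 1.69×10^-7 m⁴.
θ = (T/G)·Σ L_i/J_i = (39.60/40.5×10⁹)·(0.771/7.46×10^-7 + 0.366/1.69×10^-7) = 3.133×10^-3 rad.

0.180°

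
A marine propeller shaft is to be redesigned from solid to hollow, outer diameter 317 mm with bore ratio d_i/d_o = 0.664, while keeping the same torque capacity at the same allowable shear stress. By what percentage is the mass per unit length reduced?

35.4 %

Equal τ_max and T ⇒ the solid shaft needs d_s³ = d_o³(1−k⁴), so d_s = 317·(1−0.664⁴)^(1/3) = 295.0 mm.
Area ratio A_h/A_s = d_o²(1−k²)/d_s² = (1−k²)/(1−k⁴)^(2/3) = 0.6458.
Mass saving = 1 − 0.6458 = 35.4 %.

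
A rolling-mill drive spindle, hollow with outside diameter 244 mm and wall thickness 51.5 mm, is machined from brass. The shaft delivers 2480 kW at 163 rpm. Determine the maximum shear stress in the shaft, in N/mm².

ω = 2π·163/60 = 17.07 rad/s, so T = P/ω = 2480×10³ / 17.07 = 145300 N·m.
J = π(d_o⁴ − d_i⁴)/32 = π(0.244⁴ − 0.141⁴)/32 = 3.092×10^-4 m⁴.
τ_max = T·r/J = 145300 × 0.122 / 3.092×10^-4 = 5.733×10^7 Pa.

57.3 N/mm²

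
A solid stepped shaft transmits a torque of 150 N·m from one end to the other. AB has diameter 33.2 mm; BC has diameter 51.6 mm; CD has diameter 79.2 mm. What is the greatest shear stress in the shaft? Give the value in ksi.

Under the same torque, τ_max = 16T/(πd³) is largest where d is smallest — segment AB (d = 33.2 mm).
τ_max = 16·150.0/(π·(0.0332)³) = 2.088×10^7 Pa.

3.03 ksi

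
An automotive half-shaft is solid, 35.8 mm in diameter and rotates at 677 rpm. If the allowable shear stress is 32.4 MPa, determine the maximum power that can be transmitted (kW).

J = πd⁴/32 = π(0.0358)⁴/32 = 1.613×10^-7 m⁴.
T_max = τ_allow·J/r = 3.24×10^7 × 1.613×10^-7 / 0.0179 = 291.9 N·m.
ω = 2π·677/60 = 70.90 rad/s, so P_max = T_max·ω = 2.069×10^4 W.

20.7 kW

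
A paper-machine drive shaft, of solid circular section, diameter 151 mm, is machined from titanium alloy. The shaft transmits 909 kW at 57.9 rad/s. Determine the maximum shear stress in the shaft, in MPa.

23.2 MPa

ω = 57.9 rad/s, so T = P/ω = 909×10³ / 57.90 = 15700 N·m.
J = πd⁴/32 = π(0.151)⁴/32 = 5.104×10^-5 m⁴.
τ_max = T·r/J = 15700 × 0.0755 / 5.104×10^-5 = 2.322×10^7 Pa.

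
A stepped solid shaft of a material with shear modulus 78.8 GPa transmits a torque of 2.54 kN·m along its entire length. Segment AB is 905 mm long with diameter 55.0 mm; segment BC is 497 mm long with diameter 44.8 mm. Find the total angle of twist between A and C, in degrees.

J_AB = π(0.0550)⁴/32 = 8.98×10^-7 m⁴; J_BC = π(0.0448)⁴/32 = 3.95×10^-7 m⁴.
θ = (T/G)·Σ L_i/J_i = (2540/78.8×10⁹)·(0.905/8.98×10^-7 + 0.497/3.95×10^-7) = 0.07298 rad.

4.18°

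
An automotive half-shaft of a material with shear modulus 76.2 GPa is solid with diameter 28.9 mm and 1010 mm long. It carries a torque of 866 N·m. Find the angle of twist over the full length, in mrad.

168 mrad

J = πd⁴/32 = π(0.0289)⁴/32 = 6.848×10^-8 m⁴.
θ = T·L/(G·J) = 866.0 × 1.01 / (76.2×10⁹ × 6.848×10^-8) = 0.1676 rad.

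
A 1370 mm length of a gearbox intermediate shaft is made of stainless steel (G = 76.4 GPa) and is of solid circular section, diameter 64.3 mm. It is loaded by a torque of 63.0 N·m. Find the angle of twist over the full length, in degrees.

J = πd⁴/32 = π(0.0643)⁴/32 = 1.678×10^-6 m⁴.
θ = T·L/(G·J) = 63.00 × 1.37 / (76.4×10⁹ × 1.678×10^-6) = 6.732×10^-4 rad.

0.0386°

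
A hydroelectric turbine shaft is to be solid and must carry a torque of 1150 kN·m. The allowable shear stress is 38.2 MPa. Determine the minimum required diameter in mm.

For a solid shaft τ_max = 16T/(πd³), so d = (16T/(π τ_allow))^(1/3) = (16·1.150e6/(π·3.82×10^7))^(1/3) = 0.5352 m.

535 mm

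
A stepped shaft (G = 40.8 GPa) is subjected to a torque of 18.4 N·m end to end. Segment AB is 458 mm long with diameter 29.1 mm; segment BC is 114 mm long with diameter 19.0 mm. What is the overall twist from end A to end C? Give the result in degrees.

J_AB = π(0.0291)⁴/32 = 7.04×10^-8 m⁴; J_BC = π(0.0190)⁴/32 = 1.28×10^-8 m⁴.
θ = (T/G)·Σ L_i/J_i = (18.40/40.8×10⁹)·(0.458/7.04×10^-8 + 0.114/1.28×10^-8) = 6.952×10^-3 rad.

0.398°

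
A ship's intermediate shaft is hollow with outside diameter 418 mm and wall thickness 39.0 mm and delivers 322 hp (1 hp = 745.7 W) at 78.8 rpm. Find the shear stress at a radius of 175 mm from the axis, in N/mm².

ω = 2π·78.8/60 = 8.252 rad/s, so T = P/ω = 322×745.7 / 8.252 = 29100 N·m.
J = π(d_o⁴ − d_i⁴)/32 = π(0.418⁴ − 0.340⁴)/32 = 1.685×10^-3 m⁴.
Shear stress varies linearly with radius: τ = T·r/J = 29100 × 0.175 / 1.685×10^-3 = 3.022×10^6 Pa.

3.02 N/mm²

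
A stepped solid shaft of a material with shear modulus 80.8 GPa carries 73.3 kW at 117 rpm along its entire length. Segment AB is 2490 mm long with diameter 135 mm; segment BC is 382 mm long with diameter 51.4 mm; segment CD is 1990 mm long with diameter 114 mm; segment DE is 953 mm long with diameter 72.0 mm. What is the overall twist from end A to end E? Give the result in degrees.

4.73°

ω = 2π·117/60 = 12.25 rad/s, so T = P/ω = 73.3×10³ / 12.25 = 5983 N·m.
J_AB = π(0.135)⁴/32 = 3.26×10^-5 m⁴; J_BC = π(0.0514)⁴/32 = 6.85×10^-7 m⁴; J_CD = π(0.114)⁴/32 = 1.66×10^-5 m⁴; J_DE = π(0.0720)⁴/32 = 2.64×10^-6 m⁴.
θ = (T/G)·Σ L_i/J_i = (5983/80.8×10⁹)·(2.49/3.26×10^-5 + 0.382/6.85×10^-7 + 1.99/1.66×10^-5 + 0.953/2.64×10^-6) = 0.08256 rad.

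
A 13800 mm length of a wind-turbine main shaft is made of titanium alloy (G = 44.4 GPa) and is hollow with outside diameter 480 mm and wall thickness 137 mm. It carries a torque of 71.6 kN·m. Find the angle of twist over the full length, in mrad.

4.42 mrad

J = π(d_o⁴ − d_i⁴)/32 = π(0.480⁴ − 0.206⁴)/32 = 5.035×10^-3 m⁴.
θ = T·L/(G·J) = 71600 × 13.8 / (44.4×10⁹ × 5.035×10^-3) = 4.420×10^-3 rad.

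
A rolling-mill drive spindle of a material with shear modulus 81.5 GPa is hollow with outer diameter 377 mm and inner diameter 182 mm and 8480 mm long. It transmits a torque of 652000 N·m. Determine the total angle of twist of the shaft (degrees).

2.07°

J = π(d_o⁴ − d_i⁴)/32 = π(0.377⁴ − 0.182⁴)/32 = 1.875×10^-3 m⁴.
θ = T·L/(G·J) = 652000 × 8.48 / (81.5×10⁹ × 1.875×10^-3) = 0.03617 rad.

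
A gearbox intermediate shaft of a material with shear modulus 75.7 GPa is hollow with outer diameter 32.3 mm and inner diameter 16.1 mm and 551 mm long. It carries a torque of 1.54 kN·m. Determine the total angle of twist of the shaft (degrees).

6.41°

J = π(d_o⁴ − d_i⁴)/32 = π(0.0323⁴ − 0.0161⁴)/32 = 1.003×10^-7 m⁴.
θ = T·L/(G·J) = 1540 × 0.551 / (75.7×10⁹ × 1.003×10^-7) = 0.1118 rad.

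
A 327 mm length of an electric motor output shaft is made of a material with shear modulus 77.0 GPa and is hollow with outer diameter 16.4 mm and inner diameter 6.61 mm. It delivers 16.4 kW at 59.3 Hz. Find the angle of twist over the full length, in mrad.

ω = 2π·59.3 = 372.6 rad/s, so T = P/ω = 16.4×10³ / 372.6 = 44.02 N·m.
J = π(d_o⁴ − d_i⁴)/32 = π(0.0164⁴ − 0.00661⁴)/32 = 6.914×10^-9 m⁴.
θ = T·L/(G·J) = 44.02 × 0.327 / (77.0×10⁹ × 6.914×10^-9) = 0.02703 rad.

27.0 mrad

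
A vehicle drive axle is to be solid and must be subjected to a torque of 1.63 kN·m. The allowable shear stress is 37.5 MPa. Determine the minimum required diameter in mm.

For a solid shaft τ_max = 16T/(πd³), so d = (16T/(π τ_allow))^(1/3) = (16·1630/(π·3.75×10^7))^(1/3) = 0.06049 m.

60.5 mm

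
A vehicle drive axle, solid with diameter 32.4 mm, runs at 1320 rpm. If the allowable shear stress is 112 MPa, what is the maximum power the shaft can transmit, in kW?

103 kW

J = πd⁴/32 = π(0.0324)⁴/32 = 1.082×10^-7 m⁴.
T_max = τ_allow·J/r = 1.12×10^8 × 1.082×10^-7 / 0.0162 = 748.0 N·m.
ω = 2π·1320/60 = 138.2 rad/s, so P_max = T_max·ω = 1.034×10^5 W.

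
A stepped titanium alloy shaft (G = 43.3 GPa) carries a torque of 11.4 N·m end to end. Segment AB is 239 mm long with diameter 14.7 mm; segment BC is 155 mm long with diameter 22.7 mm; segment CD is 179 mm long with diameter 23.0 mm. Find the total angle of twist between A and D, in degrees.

J_AB = π(0.0147)⁴/32 = 4.58×10^-9 m⁴; J_BC = π(0.0227)⁴/32 = 2.61×10^-8 m⁴; J_CD = π(0.0230)⁴/32 = 2.75×10^-8 m⁴.
θ = (T/G)·Σ L_i/J_i = (11.40/43.3×10⁹)·(0.239/4.58×10^-9 + 0.155/2.61×10^-8 + 0.179/2.75×10^-8) = 0.01701 rad.

0.974°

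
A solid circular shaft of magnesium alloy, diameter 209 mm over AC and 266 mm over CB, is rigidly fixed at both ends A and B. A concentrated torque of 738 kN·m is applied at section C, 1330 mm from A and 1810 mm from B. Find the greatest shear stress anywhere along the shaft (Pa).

1.41e8 Pa

Compatibility: T_A·a/J_AC = T_B·b/J_CB with T_A + T_B = T₀.
J_AC = 1.87×10^-4 m⁴, J_CB = 4.92×10^-4 m⁴, so T_A = T₀·(J_AC/a)/((J_AC/a)+(J_CB/b)) = 252000 N·m, T_B = 486000 N·m.
τ in each portion: τ_AC = 1.41×10^8 Pa, τ_CB = 1.31×10^8 Pa; maximum is in AC.
τ_max = T_AC·r/J = 252000·0.104/1.87×10^-4 = 1.406×10^8 Pa.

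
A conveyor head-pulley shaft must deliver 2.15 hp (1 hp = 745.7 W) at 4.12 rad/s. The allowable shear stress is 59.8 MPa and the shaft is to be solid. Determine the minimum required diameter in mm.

ω = 4.12 rad/s, so T = P/ω = 2.15×745.7 / 4.120 = 389.1 N·m.
For a solid shaft τ_max = 16T/(πd³), so d = (16T/(π τ_allow))^(1/3) = (16·389.1/(π·5.98×10^7))^(1/3) = 0.03212 m.

32.1 mm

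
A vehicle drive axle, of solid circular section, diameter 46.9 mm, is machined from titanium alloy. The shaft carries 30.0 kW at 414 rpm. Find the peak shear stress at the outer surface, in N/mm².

34.2 N/mm²

ω = 2π·414/60 = 43.35 rad/s, so T = P/ω = 30.0×10³ / 43.35 = 692.0 N·m.
J = πd⁴/32 = π(0.0469)⁴/32 = 4.750×10^-7 m⁴.
τ_max = T·r/J = 692.0 × 0.0234 / 4.750×10^-7 = 3.416×10^7 Pa.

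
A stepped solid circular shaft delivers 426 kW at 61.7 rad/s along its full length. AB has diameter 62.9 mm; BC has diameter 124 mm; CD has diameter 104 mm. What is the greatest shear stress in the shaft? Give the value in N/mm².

141 N/mm²

ω = 61.7 rad/s, so T = P/ω = 426×10³ / 61.70 = 6904 N·m.
Under the same torque, τ_max = 16T/(πd³) is largest where d is smallest — segment AB (d = 62.9 mm).
τ_max = 16·6904/(π·(0.0629)³) = 1.413×10^8 Pa.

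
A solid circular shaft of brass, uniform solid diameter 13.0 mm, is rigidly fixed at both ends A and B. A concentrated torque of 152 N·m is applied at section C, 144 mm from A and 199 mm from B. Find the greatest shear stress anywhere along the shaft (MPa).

With uniform GJ and both ends fixed, compatibility θ_AC = θ_CB gives T_A·a = T_B·b, together with T_A + T_B = T₀.
T_A = T₀·b/(a+b) = 152.0·199/343.0 = 88.19 N·m; T_B = 63.81 N·m.
τ in each portion: τ_AC = 2.04×10^8 Pa, τ_CB = 1.48×10^8 Pa; maximum is in AC.
τ_max = T_AC·r/J = 88.19·0.00650/2.80×10^-9 = 2.044×10^8 Pa.

204 MPa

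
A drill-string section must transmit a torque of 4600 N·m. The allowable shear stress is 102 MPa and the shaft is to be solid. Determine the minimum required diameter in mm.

61.2 mm

For a solid shaft τ_max = 16T/(πd³), so d = (16T/(π τ_allow))^(1/3) = (16·4600/(π·1.02×10^8))^(1/3) = 0.06124 m.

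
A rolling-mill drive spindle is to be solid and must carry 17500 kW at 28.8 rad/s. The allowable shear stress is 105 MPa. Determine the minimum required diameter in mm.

ω = 28.8 rad/s, so T = P/ω = 17500×10³ / 28.80 = 607600 N·m.
For a solid shaft τ_max = 16T/(πd³), so d = (16T/(π τ_allow))^(1/3) = (16·607600/(π·1.05×10^8))^(1/3) = 0.3089 m.

309 mm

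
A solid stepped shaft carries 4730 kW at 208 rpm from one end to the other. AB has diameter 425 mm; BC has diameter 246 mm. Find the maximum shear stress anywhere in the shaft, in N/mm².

ω = 2π·208/60 = 21.78 rad/s, so T = P/ω = 4730×10³ / 21.78 = 217200 N·m.
Under the same torque, τ_max = 16T/(πd³) is largest where d is smallest — segment BC (d = 246 mm).
τ_max = 16·217200/(π·(0.246)³) = 7.429×10^7 Pa.

74.3 N/mm²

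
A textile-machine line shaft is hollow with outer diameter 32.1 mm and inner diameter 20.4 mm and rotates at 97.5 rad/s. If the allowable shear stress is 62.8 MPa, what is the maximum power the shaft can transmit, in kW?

J = π(d_o⁴ − d_i⁴)/32 = π(0.0321⁴ − 0.0204⁴)/32 = 8.723×10^-8 m⁴.
T_max = τ_allow·J/r = 6.28×10^7 × 8.723×10^-8 / 0.0161 = 341.3 N·m.
ω = 97.5 rad/s, so P_max = T_max·ω = 3.328×10^4 W.

33.3 kW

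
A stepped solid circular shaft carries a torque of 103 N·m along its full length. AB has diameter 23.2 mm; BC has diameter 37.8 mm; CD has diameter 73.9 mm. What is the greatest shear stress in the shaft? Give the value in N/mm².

Under the same torque, τ_max = 16T/(πd³) is largest where d is smallest — segment AB (d = 23.2 mm).
τ_max = 16·103.0/(π·(0.0232)³) = 4.201×10^7 Pa.

42.0 N/mm²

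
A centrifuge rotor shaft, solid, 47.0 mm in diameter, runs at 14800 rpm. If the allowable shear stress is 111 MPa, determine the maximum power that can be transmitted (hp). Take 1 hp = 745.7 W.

J = πd⁴/32 = π(0.0470)⁴/32 = 4.791×10^-7 m⁴.
T_max = τ_allow·J/r = 1.11×10^8 × 4.791×10^-7 / 0.0235 = 2263 N·m.
ω = 2π·14800/60 = 1550 rad/s, so P_max = T_max·ω = 3.507×10^6 W.

4700 hp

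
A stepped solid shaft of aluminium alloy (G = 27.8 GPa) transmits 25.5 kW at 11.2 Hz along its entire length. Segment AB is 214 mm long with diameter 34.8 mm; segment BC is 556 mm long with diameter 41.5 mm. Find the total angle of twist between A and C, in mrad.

44.3 mrad

ω = 2π·11.2 = 70.37 rad/s, so T = P/ω = 25.5×10³ / 70.37 = 362.4 N·m.
J_AB = π(0.0348)⁴/32 = 1.44×10^-7 m⁴; J_BC = π(0.0415)⁴/32 = 2.91×10^-7 m⁴.
θ = (T/G)·Σ L_i/J_i = (362.4/27.8×10⁹)·(0.214/1.44×10^-7 + 0.556/2.91×10^-7) = 0.04426 rad.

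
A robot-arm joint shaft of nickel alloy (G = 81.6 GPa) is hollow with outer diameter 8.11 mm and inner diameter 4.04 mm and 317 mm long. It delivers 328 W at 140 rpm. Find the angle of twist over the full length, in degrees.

12.5°

ω = 2π·140/60 = 14.66 rad/s, so T = P/ω = 328 / 14.66 = 22.37 N·m.
J = π(d_o⁴ − d_i⁴)/32 = π(0.00811⁴ − 0.00404⁴)/32 = 3.985×10^-10 m⁴.
θ = T·L/(G·J) = 22.37 × 0.317 / (81.6×10⁹ × 3.985×10^-10) = 0.2181 rad.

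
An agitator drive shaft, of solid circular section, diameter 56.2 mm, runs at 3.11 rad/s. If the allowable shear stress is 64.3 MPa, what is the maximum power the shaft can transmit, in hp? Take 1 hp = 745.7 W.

J = πd⁴/32 = π(0.0562)⁴/32 = 9.794×10^-7 m⁴.
T_max = τ_allow·J/r = 6.43×10^7 × 9.794×10^-7 / 0.0281 = 2241 N·m.
ω = 3.11 rad/s, so P_max = T_max·ω = 6970 W.

9.35 hp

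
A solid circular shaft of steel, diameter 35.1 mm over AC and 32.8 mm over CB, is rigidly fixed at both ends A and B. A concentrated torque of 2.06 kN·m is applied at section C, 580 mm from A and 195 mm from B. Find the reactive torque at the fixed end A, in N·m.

630 N·m

Compatibility: T_A·a/J_AC = T_B·b/J_CB with T_A + T_B = T₀.
J_AC = 1.49×10^-7 m⁴, J_CB = 1.14×10^-7 m⁴, so T_A = T₀·(J_AC/a)/((J_AC/a)+(J_CB/b)) = 630.3 N·m, T_B = 1430 N·m.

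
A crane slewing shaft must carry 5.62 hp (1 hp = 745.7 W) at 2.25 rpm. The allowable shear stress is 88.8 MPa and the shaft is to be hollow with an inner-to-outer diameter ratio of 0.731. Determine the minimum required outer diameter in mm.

113 mm

ω = 2π·2.25/60 = 0.2356 rad/s, so T = P/ω = 5.62×745.7 / 0.2356 = 17790 N·m.
For a hollow shaft with d_i/d_o = 0.731: τ_max = 16T/(π d_o³ (1−k⁴)), so d_o = [16T/(π τ_allow (1−k⁴))]^(1/3) = [16·17790/(π·8.88×10^7·0.7145)]^(1/3) = 0.1126 m.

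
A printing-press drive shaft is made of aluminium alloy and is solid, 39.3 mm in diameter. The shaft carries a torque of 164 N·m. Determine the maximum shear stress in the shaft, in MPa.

13.8 MPa

J = πd⁴/32 = π(0.0393)⁴/32 = 2.342×10^-7 m⁴.
τ_max = T·r/J = 164.0 × 0.0196 / 2.342×10^-7 = 1.376×10^7 Pa.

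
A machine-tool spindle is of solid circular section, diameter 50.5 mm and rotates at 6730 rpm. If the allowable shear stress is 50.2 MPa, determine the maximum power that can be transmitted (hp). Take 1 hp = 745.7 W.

1200 hp

J = πd⁴/32 = π(0.0505)⁴/32 = 6.385×10^-7 m⁴.
T_max = τ_allow·J/r = 5.02×10^7 × 6.385×10^-7 / 0.0253 = 1269 N·m.
ω = 2π·6730/60 = 704.8 rad/s, so P_max = T_max·ω = 8.946×10^5 W.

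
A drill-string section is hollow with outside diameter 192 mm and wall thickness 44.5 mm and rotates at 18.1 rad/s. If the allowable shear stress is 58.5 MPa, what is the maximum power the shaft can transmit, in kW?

J = π(d_o⁴ − d_i⁴)/32 = π(0.192⁴ − 0.103⁴)/32 = 1.224×10^-4 m⁴.
T_max = τ_allow·J/r = 5.85×10^7 × 1.224×10^-4 / 0.0960 = 74570 N·m.
ω = 18.1 rad/s, so P_max = T_max·ω = 1.350×10^6 W.

1350 kW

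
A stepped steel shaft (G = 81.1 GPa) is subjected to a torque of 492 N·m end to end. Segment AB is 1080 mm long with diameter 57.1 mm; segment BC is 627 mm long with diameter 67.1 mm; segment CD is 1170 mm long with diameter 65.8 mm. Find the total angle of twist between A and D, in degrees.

0.690°

J_AB = π(0.0571)⁴/32 = 1.04×10^-6 m⁴; J_BC = π(0.0671)⁴/32 = 1.99×10^-6 m⁴; J_CD = π(0.0658)⁴/32 = 1.84×10^-6 m⁴.
θ = (T/G)·Σ L_i/J_i = (492.0/81.1×10⁹)·(1.08/1.04×10^-6 + 0.627/1.99×10^-6 + 1.17/1.84×10^-6) = 0.01205 rad.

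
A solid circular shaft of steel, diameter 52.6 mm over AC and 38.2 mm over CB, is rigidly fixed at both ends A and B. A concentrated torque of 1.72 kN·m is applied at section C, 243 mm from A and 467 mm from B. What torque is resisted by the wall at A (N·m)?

Compatibility: T_A·a/J_AC = T_B·b/J_CB with T_A + T_B = T₀.
J_AC = 7.52×10^-7 m⁴, J_CB = 2.09×10^-7 m⁴, so T_A = T₀·(J_AC/a)/((J_AC/a)+(J_CB/b)) = 1503 N·m, T_B = 217.5 N·m.

1500 N·m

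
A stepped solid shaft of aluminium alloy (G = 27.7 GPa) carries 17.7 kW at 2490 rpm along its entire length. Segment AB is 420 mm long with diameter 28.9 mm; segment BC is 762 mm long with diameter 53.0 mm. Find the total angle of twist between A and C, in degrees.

ω = 2π·2490/60 = 260.8 rad/s, so T = P/ω = 17.7×10³ / 260.8 = 67.88 N·m.
J_AB = π(0.0289)⁴/32 = 6.85×10^-8 m⁴; J_BC = π(0.0530)⁴/32 = 7.75×10^-7 m⁴.
θ = (T/G)·Σ L_i/J_i = (67.88/27.7×10⁹)·(0.420/6.85×10^-8 + 0.762/7.75×10^-7) = 0.01744 rad.

0.999°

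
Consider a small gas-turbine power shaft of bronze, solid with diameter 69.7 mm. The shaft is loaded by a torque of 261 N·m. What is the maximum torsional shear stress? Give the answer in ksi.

J = πd⁴/32 = π(0.0697)⁴/32 = 2.317×10^-6 m⁴.
τ_max = T·r/J = 261.0 × 0.0348 / 2.317×10^-6 = 3.926×10^6 Pa.

0.569 ksi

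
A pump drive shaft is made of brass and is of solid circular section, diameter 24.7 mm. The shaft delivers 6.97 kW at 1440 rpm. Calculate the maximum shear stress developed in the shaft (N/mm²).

15.6 N/mm²

ω = 2π·1440/60 = 150.8 rad/s, so T = P/ω = 6.97×10³ / 150.8 = 46.22 N·m.
J = πd⁴/32 = π(0.0247)⁴/32 = 3.654×10^-8 m⁴.
τ_max = T·r/J = 46.22 × 0.0123 / 3.654×10^-8 = 1.562×10^7 Pa.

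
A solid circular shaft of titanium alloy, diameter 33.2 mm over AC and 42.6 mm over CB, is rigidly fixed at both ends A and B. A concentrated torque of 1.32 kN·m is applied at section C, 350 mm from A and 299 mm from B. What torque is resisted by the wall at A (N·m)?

316 N·m

Compatibility: T_A·a/J_AC = T_B·b/J_CB with T_A + T_B = T₀.
J_AC = 1.19×10^-7 m⁴, J_CB = 3.23×10^-7 m⁴, so T_A = T₀·(J_AC/a)/((J_AC/a)+(J_CB/b)) = 316.3 N·m, T_B = 1004 N·m.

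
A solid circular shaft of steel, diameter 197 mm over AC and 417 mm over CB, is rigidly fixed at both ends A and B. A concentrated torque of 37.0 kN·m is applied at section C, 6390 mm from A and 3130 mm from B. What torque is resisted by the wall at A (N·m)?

Compatibility: T_A·a/J_AC = T_B·b/J_CB with T_A + T_B = T₀.
J_AC = 1.48×10^-4 m⁴, J_CB = 2.97×10^-3 m⁴, so T_A = T₀·(J_AC/a)/((J_AC/a)+(J_CB/b)) = 881.2 N·m, T_B = 36120 N·m.

881 N·m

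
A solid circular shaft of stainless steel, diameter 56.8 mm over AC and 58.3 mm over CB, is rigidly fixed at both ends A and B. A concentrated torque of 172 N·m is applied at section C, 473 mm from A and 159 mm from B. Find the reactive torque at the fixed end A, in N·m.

40.0 N·m

Compatibility: T_A·a/J_AC = T_B·b/J_CB with T_A + T_B = T₀.
J_AC = 1.02×10^-6 m⁴, J_CB = 1.13×10^-6 m⁴, so T_A = T₀·(J_AC/a)/((J_AC/a)+(J_CB/b)) = 39.98 N·m, T_B = 132.0 N·m.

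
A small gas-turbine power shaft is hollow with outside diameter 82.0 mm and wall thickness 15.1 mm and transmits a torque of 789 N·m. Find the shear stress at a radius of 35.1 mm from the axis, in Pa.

7.42e6 Pa

J = π(d_o⁴ − d_i⁴)/32 = π(0.0820⁴ − 0.0518⁴)/32 = 3.732×10^-6 m⁴.
Shear stress varies linearly with radius: τ = T·r/J = 789.0 × 0.0351 / 3.732×10^-6 = 7.421×10^6 Pa.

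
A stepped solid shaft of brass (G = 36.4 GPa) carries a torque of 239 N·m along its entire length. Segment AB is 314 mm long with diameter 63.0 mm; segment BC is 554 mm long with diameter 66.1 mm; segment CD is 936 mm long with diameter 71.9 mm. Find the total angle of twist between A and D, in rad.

0.00562 rad

J_AB = π(0.0630)⁴/32 = 1.55×10^-6 m⁴; J_BC = π(0.0661)⁴/32 = 1.87×10^-6 m⁴; J_CD = π(0.0719)⁴/32 = 2.62×10^-6 m⁴.
θ = (T/G)·Σ L_i/J_i = (239.0/36.4×10⁹)·(0.314/1.55×10^-6 + 0.554/1.87×10^-6 + 0.936/2.62×10^-6) = 5.616×10^-3 rad.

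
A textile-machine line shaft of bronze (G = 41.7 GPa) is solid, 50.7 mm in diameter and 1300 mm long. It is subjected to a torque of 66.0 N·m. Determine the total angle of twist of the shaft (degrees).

J = πd⁴/32 = π(0.0507)⁴/32 = 6.487×10^-7 m⁴.
θ = T·L/(G·J) = 66.00 × 1.30 / (41.7×10⁹ × 6.487×10^-7) = 3.172×10^-3 rad.

0.182°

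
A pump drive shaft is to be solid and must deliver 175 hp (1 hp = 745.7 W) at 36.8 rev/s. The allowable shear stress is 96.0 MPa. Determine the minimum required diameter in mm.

ω = 2π·36.8 = 231.2 rad/s, so T = P/ω = 175×745.7 / 231.2 = 564.4 N·m.
For a solid shaft τ_max = 16T/(πd³), so d = (16T/(π τ_allow))^(1/3) = (16·564.4/(π·9.60×10^7))^(1/3) = 0.03105 m.

31.1 mm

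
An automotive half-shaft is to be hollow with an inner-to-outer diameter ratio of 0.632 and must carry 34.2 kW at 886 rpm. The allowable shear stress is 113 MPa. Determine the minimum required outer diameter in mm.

ω = 2π·886/60 = 92.78 rad/s, so T = P/ω = 34.2×10³ / 92.78 = 368.6 N·m.
For a hollow shaft with d_i/d_o = 0.632: τ_max = 16T/(π d_o³ (1−k⁴)), so d_o = [16T/(π τ_allow (1−k⁴))]^(1/3) = [16·368.6/(π·1.13×10^8·0.8405)]^(1/3) = 0.02704 m.

27.0 mm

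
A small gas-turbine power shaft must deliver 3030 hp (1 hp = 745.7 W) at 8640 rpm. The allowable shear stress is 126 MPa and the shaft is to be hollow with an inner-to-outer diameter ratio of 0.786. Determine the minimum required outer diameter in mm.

54.7 mm

ω = 2π·8640/60 = 904.8 rad/s, so T = P/ω = 3030×745.7 / 904.8 = 2497 N·m.
For a hollow shaft with d_i/d_o = 0.786: τ_max = 16T/(π d_o³ (1−k⁴)), so d_o = [16T/(π τ_allow (1−k⁴))]^(1/3) = [16·2497/(π·1.26×10^8·0.6183)]^(1/3) = 0.05465 m.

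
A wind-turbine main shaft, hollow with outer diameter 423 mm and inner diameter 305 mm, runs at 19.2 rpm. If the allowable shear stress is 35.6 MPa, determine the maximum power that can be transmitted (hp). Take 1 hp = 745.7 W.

1040 hp

J = π(d_o⁴ − d_i⁴)/32 = π(0.423⁴ − 0.305⁴)/32 = 2.294×10^-3 m⁴.
T_max = τ_allow·J/r = 3.56×10^7 × 2.294×10^-3 / 0.211 = 386100 N·m.
ω = 2π·19.2/60 = 2.011 rad/s, so P_max = T_max·ω = 7.762×10^5 W.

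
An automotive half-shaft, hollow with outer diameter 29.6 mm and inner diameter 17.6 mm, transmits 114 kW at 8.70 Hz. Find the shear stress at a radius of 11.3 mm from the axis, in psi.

ω = 2π·8.70 = 54.66 rad/s, so T = P/ω = 114×10³ / 54.66 = 2085 N·m.
J = π(d_o⁴ − d_i⁴)/32 = π(0.0296⁴ − 0.0176⁴)/32 = 6.594×10^-8 m⁴.
Shear stress varies linearly with radius: τ = T·r/J = 2085 × 0.0113 / 6.594×10^-8 = 3.574×10^8 Pa.

51800 psi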